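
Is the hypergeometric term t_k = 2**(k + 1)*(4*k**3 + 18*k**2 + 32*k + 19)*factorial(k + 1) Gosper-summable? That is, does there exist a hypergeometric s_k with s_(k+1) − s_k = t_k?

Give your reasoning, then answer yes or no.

t_(k+1)/t_k = 2*(4*k**4 + 38*k**3 + 140*k**2 + 233*k + 146)/(4*k**3 + 18*k**2 + 32*k + 19).
Factor: A=2*k + 4; B=1; C=k**3 + 9*k**2/2 + 8*k + 19/4.
Need (2*k + 4)·f(k+1) − (1)·f(k) = k**3 + 9*k**2/2 + 8*k + 19/4.
deg f ≤ 2 (via 1,0,3).
Match coefficients ⇒ f(k) = (2*k**2 + 2*k + 1)/4.
Certificate R = B(k−1)f/C = (2*k**2 + 2*k + 1)/(4*k**3 + 18*k**2 + 32*k + 19) gives s_k = 2**(k + 1)*(2*k**2 + 2*k + 1)*factorial(k + 1).
s_(k+1) − s_k = 2**(k + 1)*(4*k**3 + 18*k**2 + 32*k + 19)*factorial(k + 1) = t_k.

Yes. s_k = 2**(k + 1)*(2*k**2 + 2*k + 1)*factorial(k + 1).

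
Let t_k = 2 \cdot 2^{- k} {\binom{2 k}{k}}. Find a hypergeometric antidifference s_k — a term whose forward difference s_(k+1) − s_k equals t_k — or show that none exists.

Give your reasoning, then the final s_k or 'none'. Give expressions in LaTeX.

Step 1: r(k) = (2*k + 1)/(k + 1).
A = 2*k + 1, B = k + 1, C = 1.
Set up (2*k + 1)·f(k+1) − (k)·f(k) − (1) = 0.
Degrees (1,1,0) ⇒ d ≤ -1.
deg f ≤ -1 is impossible — no certificate.

none (Gosper's algorithm certifies no s_k)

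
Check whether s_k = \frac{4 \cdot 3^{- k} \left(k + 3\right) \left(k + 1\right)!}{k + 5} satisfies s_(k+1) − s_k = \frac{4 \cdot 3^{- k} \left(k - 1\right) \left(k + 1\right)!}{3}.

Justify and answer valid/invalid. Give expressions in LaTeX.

Invalid: residual - \frac{8 \cdot 3^{- k} \left(k^{2} + 4 k - 8\right) \left(k + 1\right)!}{3 \left(k + 5\right) \left(k + 6\right)} ≠ 0.

s_(k+1) = 4*(k + 4)*factorial(k + 2)/(3*3**k*(k + 6))
s_(k+1) − s_k = 4*(k**3 + 8*k**2 + 11*k - 14)*factorial(k + 1)/(3*3**k*(k + 5)*(k + 6))
(s_(k+1) − s_k) − t_k = -8*(k**2 + 4*k - 8)*factorial(k + 1)/(3*3**k*(k + 5)*(k + 6))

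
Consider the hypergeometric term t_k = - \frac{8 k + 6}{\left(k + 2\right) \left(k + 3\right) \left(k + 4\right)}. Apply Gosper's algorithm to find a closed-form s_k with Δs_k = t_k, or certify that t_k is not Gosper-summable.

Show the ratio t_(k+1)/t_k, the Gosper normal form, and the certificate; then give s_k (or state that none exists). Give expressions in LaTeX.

t_(k+1)/t_k = (k + 2)*(4*k + 7)/((k + 5)*(4*k + 3)).
Take A(k)=k + 2, B(k)=k + 5, C(k)=k + 3/4.
Solve (k + 2)·f(k+1) − (k + 4)·f(k) = k + 3/4.
Bound: deg f ≤ 2.
A polynomial solution: f(k) = k*(11*k + 7)/48.
Certificate R = B(k−1)f/C = k*(k + 4)*(11*k + 7)/(12*(4*k + 3)) gives s_k = -k*(11*k + 7)/(6*(k + 2)*(k + 3)).
Δs = 2*(-4*k - 3)/(k**3 + 9*k**2 + 26*k + 24), as required.

s_k = - \frac{k \left(11 k + 7\right)}{6 \left(k + 2\right) \left(k + 3\right)}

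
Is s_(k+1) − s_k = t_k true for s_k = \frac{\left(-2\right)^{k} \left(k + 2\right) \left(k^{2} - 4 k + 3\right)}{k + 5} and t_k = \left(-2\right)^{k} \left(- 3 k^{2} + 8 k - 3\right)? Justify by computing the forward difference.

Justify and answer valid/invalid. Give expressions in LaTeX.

Invalid: residual \frac{\left(-2\right)^{k} \left(9 k^{3} + 24 k^{2} - 123 k + 54\right)}{k^{2} + 11 k + 30} ≠ 0.

s_(k+1) = 2*(-2)**k*k*(-k**2 - k + 6)/(k + 6)
s_(k+1) − s_k = (-2)**k*(-3*k**4 - 16*k**3 + 19*k**2 + 84*k - 36)/(k**2 + 11*k + 30)
(s_(k+1) − s_k) − t_k = (-2)**k*(9*k**3 + 24*k**2 - 123*k + 54)/(k**2 + 11*k + 30)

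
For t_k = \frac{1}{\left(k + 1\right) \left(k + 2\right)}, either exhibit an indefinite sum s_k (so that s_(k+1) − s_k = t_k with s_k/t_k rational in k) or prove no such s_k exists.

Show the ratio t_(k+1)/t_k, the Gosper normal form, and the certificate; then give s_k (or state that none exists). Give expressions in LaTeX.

s_k = \frac{k}{k + 1}

The ratio is (k + 1)/(k + 3).
Factor: A=k + 1; B=k + 3; C=1.
Key eq: (k + 1)·f(k+1) = (k + 2)·f(k) + (1).
deg f ≤ 1 (via 1,1,0).
Match coefficients ⇒ f(k) = k.
So s_k = (B(k−1)f/C)·t_k = (k*(k + 2))·t_k = k/(k + 1).
s_(k+1) − s_k = 1/(k**2 + 3*k + 2) = t_k.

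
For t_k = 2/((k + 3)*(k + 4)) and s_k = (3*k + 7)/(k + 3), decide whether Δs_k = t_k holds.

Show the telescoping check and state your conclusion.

s_(k+1) = (3*k + 10)/(k + 4)
s_(k+1) − s_k = 2/(k**2 + 7*k + 12)
(s_(k+1) − s_k) − t_k = 0

Valid — Δs_k = t_k.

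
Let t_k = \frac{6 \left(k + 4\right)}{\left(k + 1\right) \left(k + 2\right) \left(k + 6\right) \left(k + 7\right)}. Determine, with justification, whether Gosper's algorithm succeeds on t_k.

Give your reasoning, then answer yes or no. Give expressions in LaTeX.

Yes. s_k = \frac{k \left(k + 7\right)}{2 \left(k^{2} + 7 k + 6\right)}.

Ratio r(k) = (k + 1)*(k + 5)*(k + 6)/((k + 3)*(k + 4)*(k + 8)).
Normal form (A,B,C) = (k + 1, k + 8, k**4 + 16*k**3 + 95*k**2 + 248*k + 240).
Set up (k + 1)·f(k+1) − (k + 7)·f(k) − (k**4 + 16*k**3 + 95*k**2 + 248*k + 240) = 0.
d = 6 from the (1,1,4) case.
Match coefficients ⇒ f(k) = k*(k + 2)*(k + 3)*(k + 4)*(k + 5)*(k + 7)/12.
Then R = B(k−1)f/C = k*(k + 2)*(k + 7)**2/(12*(k + 4)), so s_k = R(k)·t_k = k*(k + 7)/(2*(k**2 + 7*k + 6)).
Δs = 6*(k + 4)/(k**4 + 16*k**3 + 83*k**2 + 152*k + 84), as required.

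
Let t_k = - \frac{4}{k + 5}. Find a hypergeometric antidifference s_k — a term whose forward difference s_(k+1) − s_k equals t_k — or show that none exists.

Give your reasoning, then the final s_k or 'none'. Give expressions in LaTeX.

t_(k+1)/t_k = (k + 5)/(k + 6).
A = k + 5, B = k + 6, C = 1.
Key eq: (k + 5)·f(k+1) = (k + 5)·f(k) + (1).
d = 0 from the (1,1,0) case.
Write f(k) = c0. Then LHS − RHS = -1, requiring -1 = 0: contradictory. No certificate.

none (Gosper's algorithm certifies no s_k)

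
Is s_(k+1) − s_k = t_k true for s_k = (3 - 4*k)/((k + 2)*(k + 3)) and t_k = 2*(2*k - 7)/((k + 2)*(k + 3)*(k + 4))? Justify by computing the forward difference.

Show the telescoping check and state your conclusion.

s_(k+1) = (-4*k - 1)/((k + 3)*(k + 4))
s_(k+1) − s_k = 2*(2*k - 7)/(k**3 + 9*k**2 + 26*k + 24)
(s_(k+1) − s_k) − t_k = 0

Valid — Δs_k = t_k.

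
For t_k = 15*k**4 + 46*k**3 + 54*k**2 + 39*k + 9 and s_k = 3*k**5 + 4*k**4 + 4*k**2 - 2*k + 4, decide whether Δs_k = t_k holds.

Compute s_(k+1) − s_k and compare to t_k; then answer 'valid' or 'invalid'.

s_(k+1) = -2*k + 3*(k + 1)**5 + 4*(k + 1)**4 + 4*(k + 1)**2 + 2
s_(k+1) − s_k = 15*k**4 + 46*k**3 + 54*k**2 + 39*k + 9
(s_(k+1) − s_k) − t_k = 0

valid; difference matches t_k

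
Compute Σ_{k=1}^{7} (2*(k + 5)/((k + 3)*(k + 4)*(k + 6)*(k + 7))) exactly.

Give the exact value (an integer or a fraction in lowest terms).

Ratio r(k) = (k + 3)*(k + 6)**2/((k + 5)**2*(k + 8)).
Gosper form: A/B · C(k+1)/C(k) with A=k + 3, B=k + 8, C=k**2 + 10*k + 25.
f must satisfy (k + 3)·f(k+1) − (k + 7)·f(k) = k**2 + 10*k + 25.
Bound: deg f ≤ 4.
Coefficient equations give f(k) = k*(k + 4)*(k + 5)*(k + 9)/36.
Certificate R = B(k−1)f/C = k*(k + 4)*(k + 7)*(k + 9)/(36*(k + 5)) gives s_k = k*(k + 9)/(18*(k**2 + 9*k + 18)).
Check: Δs_k = 2*(k + 5)/(k**4 + 20*k**3 + 145*k**2 + 450*k + 504). ✓
Evaluate s at k=8 and k=1: 34/693 and 5/252; difference 9/308.

Σ = 9/308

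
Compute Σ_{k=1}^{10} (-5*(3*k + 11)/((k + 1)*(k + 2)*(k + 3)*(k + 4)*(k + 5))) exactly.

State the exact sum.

Σ = -77/468

Compute t_(k+1)/t_k: get (k + 1)*(3*k + 14)/((k + 6)*(3*k + 11)).
Gosper form: A/B · C(k+1)/C(k) with A=k + 1, B=k + 6, C=k + 11/3.
Set up (k + 1)·f(k+1) − (k + 5)·f(k) − (k + 11/3) = 0.
Bound: deg f ≤ 4.
Match coefficients ⇒ f(k) = k*(k + 3)*(k**2 + 7*k + 14)/24.
Get s_k = R·t_k = 5*k*(-k**2 - 7*k - 14)/(8*(k**3 + 7*k**2 + 14*k + 8)) with R(k) = B(k−1)f(k)/C(k) = k*(k + 3)*(k + 5)*(k**2 + 7*k + 14)/(8*(3*k + 11)).
Δs = 5*(-3*k - 11)/(k**5 + 15*k**4 + 85*k**3 + 225*k**2 + 274*k + 120), as required.
Evaluate s at k=11 and k=1: -583/936 and -11/24; difference -77/468.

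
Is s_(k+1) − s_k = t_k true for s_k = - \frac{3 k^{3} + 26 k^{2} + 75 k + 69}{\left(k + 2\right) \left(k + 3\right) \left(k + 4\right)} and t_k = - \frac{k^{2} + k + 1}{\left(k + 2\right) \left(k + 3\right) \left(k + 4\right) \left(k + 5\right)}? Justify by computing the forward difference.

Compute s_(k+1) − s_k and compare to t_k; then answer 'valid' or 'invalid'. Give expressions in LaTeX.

s_(k+1) = (-75*k - 3*(k + 1)**3 - 26*(k + 1)**2 - 144)/((k + 3)*(k + 4)*(k + 5))
s_(k+1) − s_k = (-k**2 - k - 1)/(k**4 + 14*k**3 + 71*k**2 + 154*k + 120)
(s_(k+1) − s_k) − t_k = 0

Valid — Δs_k = t_k.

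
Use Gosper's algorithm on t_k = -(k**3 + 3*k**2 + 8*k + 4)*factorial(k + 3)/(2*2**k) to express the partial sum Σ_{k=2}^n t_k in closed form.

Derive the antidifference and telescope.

Step 1: r(k) = (k**4 + 10*k**3 + 41*k**2 + 84*k + 64)/(2*(k**3 + 3*k**2 + 8*k + 4)).
A = k/2 + 2, B = 1, C = k**3 + 3*k**2 + 8*k + 4.
Need (k/2 + 2)·f(k+1) − (1)·f(k) = k**3 + 3*k**2 + 8*k + 4.
Bound: deg f ≤ 2.
A polynomial solution: f(k) = 2*(k**2 - k + 2).
Get s_k = R·t_k = -(k**2 - k + 2)*factorial(k + 3)/2**k with R(k) = B(k−1)f(k)/C(k) = 2*(k**2 - k + 2)/(k**3 + 3*k**2 + 8*k + 4).
s_(k+1) − s_k = -(k**3 + 3*k**2 + 8*k + 4)*factorial(k + 3)/(2*2**k) = t_k.
Evaluate: s_(n+1) = -2**(-n - 1)*(n**2 + n + 2)*factorial(n + 4); subtract s_(2) = -120 ⇒ S(n) = 120 - n**2*factorial(n + 4)/(2*2**n) - n*factorial(n + 4)/(2*2**n) - factorial(n + 4)/2**n.

S(n) = 120 - n**2*factorial(n + 4)/(2*2**n) - n*factorial(n + 4)/(2*2**n) - factorial(n + 4)/2**n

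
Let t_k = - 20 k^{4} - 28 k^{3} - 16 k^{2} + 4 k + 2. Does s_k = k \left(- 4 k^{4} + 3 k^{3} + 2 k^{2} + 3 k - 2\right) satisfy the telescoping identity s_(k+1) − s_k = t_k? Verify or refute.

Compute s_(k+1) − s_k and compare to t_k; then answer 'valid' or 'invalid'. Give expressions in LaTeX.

s_(k+1) = -4*k**5 - 17*k**4 - 26*k**3 - 13*k**2 + 2*k + 2
s_(k+1) − s_k = -20*k**4 - 28*k**3 - 16*k**2 + 4*k + 2
(s_(k+1) − s_k) − t_k = 0

valid (s_(k+1) − s_k reduces to t_k)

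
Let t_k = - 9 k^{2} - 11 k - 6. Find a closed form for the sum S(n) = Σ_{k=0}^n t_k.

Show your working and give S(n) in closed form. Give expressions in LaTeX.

S(n) = - 3 n^{3} - 10 n^{2} - 13 n - 6

r(k) = (9*k**2 + 29*k + 26)/(9*k**2 + 11*k + 6) after simplifying.
So A=1 and B=1, with C=k**2 + 11*k/9 + 2/3.
Set up (1)·f(k+1) − (1)·f(k) − (k**2 + 11*k/9 + 2/3) = 0.
deg f ≤ 3 (via 0,0,2).
Solve for f: f(k) = k*(3*k**2 + k + 2)/9 (degree 3 ≤ 3).
Certificate R = B(k−1)f/C = k*(3*k**2 + k + 2)/(9*k**2 + 11*k + 6) gives s_k = k*(-3*k**2 - k - 2).
s_(k+1) − s_k = -9*k**2 - 11*k - 6 = t_k.
Evaluate: s_(n+1) = -3*n**3 - 10*n**2 - 13*n - 6; subtract s_(0) = 0 ⇒ S(n) = -3*n**3 - 10*n**2 - 13*n - 6.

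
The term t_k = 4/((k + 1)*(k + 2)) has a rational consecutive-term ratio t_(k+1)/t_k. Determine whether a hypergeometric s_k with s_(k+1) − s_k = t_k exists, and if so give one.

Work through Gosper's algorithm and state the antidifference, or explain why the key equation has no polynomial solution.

Compute t_(k+1)/t_k: get (k + 1)/(k + 3).
Factor: A=k + 1; B=k + 3; C=1.
Solve (k + 1)·f(k+1) − (k + 2)·f(k) = 1.
Bound: deg f ≤ 1.
Match coefficients ⇒ f(k) = k.
Certificate R = B(k−1)f/C = k*(k + 2) gives s_k = 4*k/(k + 1).
Check: Δs_k = 4/(k**2 + 3*k + 2). ✓

s_k = 4*k/(k + 1)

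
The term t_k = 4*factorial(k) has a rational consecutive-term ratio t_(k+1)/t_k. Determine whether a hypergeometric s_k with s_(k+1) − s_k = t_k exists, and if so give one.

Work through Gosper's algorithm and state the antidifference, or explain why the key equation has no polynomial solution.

Ratio r(k) = k + 1.
Take A(k)=k + 1, B(k)=1, C(k)=1.
Set up (k + 1)·f(k+1) − (1)·f(k) − (1) = 0.
From deg A=1, deg B=0, deg C=0: d=-1.
d = -1 < 0 ⇒ no nonzero polynomial f; not summable.

no hypergeometric antidifference exists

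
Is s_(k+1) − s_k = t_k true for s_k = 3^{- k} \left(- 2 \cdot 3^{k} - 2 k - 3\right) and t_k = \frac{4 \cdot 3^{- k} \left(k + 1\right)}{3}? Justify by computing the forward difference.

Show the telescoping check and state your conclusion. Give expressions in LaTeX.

s_(k+1) = (-6*3**k - 2*k - 5)/(3*3**k)
s_(k+1) − s_k = 4*(k + 1)/(3*3**k)
(s_(k+1) − s_k) − t_k = 0

Valid — Δs_k = t_k.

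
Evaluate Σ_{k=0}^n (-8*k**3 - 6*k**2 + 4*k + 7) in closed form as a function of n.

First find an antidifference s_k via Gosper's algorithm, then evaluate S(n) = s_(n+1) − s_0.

Step 1: r(k) = (8*k**3 + 30*k**2 + 32*k + 3)/(8*k**3 + 6*k**2 - 4*k - 7).
Normal form (A,B,C) = (1, 1, k**3 + 3*k**2/4 - k/2 - 7/8).
Key eq: (1)·f(k+1) = (1)·f(k) + (k**3 + 3*k**2/4 - k/2 - 7/8).
From deg A=0, deg B=0, deg C=3: d=4.
Coefficient equations give f(k) = k*(2*k**3 - 2*k**2 - 3*k - 4)/8.
R(k) = B(k−1)·f(k)/C(k) = k*(2*k**3 - 2*k**2 - 3*k - 4)/(8*k**3 + 6*k**2 - 4*k - 7); s_k = R·t_k = k*(-2*k**3 + 2*k**2 + 3*k + 4).
s_(k+1) − s_k = -8*k**3 - 6*k**2 + 4*k + 7 = t_k.
Evaluate: s_(n+1) = -2*n**4 - 6*n**3 - 3*n**2 + 8*n + 7; subtract s_(0) = 0 ⇒ S(n) = -2*n**4 - 6*n**3 - 3*n**2 + 8*n + 7.

S(n) = -2*n**4 - 6*n**3 - 3*n**2 + 8*n + 7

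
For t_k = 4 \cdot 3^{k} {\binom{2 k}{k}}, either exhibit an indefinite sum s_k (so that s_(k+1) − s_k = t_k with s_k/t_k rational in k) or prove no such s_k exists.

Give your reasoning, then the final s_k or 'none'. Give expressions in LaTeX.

r(k) = 6*(2*k + 1)/(k + 1) after simplifying.
Normal form (A,B,C) = (12*k + 6, k + 1, 1).
Solve (12*k + 6)·f(k+1) − (k)·f(k) = 1.
From deg A=1, deg B=1, deg C=0: d=-1.
Negative degree bound (-1): no f exists, t_k not Gosper-summable.

not Gosper-summable; s_k does not exist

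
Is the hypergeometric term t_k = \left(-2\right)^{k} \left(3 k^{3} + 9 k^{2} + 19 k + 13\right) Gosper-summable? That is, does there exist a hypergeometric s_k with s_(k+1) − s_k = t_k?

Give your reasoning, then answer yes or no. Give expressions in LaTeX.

Step 1: r(k) = 2*(-3*k**3 - 18*k**2 - 46*k - 44)/(3*k**3 + 9*k**2 + 19*k + 13).
Factor: A=-2; B=1; C=k**3 + 3*k**2 + 19*k/3 + 13/3.
Set up (-2)·f(k+1) − (1)·f(k) − (k**3 + 3*k**2 + 19*k/3 + 13/3) = 0.
d = 3 from the (0,0,3) case.
Coefficient equations give f(k) = -(k**3 + k**2 + 3*k + 1)/3.
Get s_k = R·t_k = (-2)**k*(-k**3 - k**2 - 3*k - 1) with R(k) = B(k−1)f(k)/C(k) = -(k**3 + k**2 + 3*k + 1)/((k + 1)*(3*k**2 + 6*k + 13)).
Check: Δs_k = (-2)**k*(3*k**3 + 9*k**2 + 19*k + 13). ✓

Yes. s_k = \left(-2\right)^{k} \left(- k^{3} - k^{2} - 3 k - 1\right).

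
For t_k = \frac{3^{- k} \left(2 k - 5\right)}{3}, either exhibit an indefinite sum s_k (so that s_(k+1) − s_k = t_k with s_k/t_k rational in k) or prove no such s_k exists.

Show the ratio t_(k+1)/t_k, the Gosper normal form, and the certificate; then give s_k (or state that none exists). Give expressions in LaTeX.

s_k = 3^{- k} \left(2 - k\right)

r(k) = (2*k - 3)/(3*(2*k - 5)) after simplifying.
Factor: A=1/3; B=1; C=k - 5/2.
f must satisfy (1/3)·f(k+1) − (1)·f(k) = k - 5/2.
Degrees (0,0,1) ⇒ d ≤ 1.
Solve for f: f(k) = -3*(k - 2)/2 (degree 1 ≤ 1).
R(k) = B(k−1)·f(k)/C(k) = -3*(k - 2)/(2*k - 5); s_k = R·t_k = (2 - k)/3**k.
s_(k+1) − s_k = (2*k - 5)/(3*3**k) = t_k.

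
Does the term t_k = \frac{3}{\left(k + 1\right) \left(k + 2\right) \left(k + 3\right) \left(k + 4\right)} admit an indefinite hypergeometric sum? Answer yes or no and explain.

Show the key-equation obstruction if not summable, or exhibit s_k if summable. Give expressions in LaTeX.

Ratio r(k) = (k + 1)/(k + 5).
Take A(k)=k + 1, B(k)=k + 5, C(k)=1.
Set up (k + 1)·f(k+1) − (k + 4)·f(k) − (1) = 0.
Bound: deg f ≤ 3.
Coefficient equations give f(k) = k*(k**2 + 6*k + 11)/18.
Get s_k = R·t_k = k*(k**2 + 6*k + 11)/(6*(k + 1)*(k + 2)*(k + 3)) with R(k) = B(k−1)f(k)/C(k) = k*(k + 4)*(k**2 + 6*k + 11)/18.
s_(k+1) − s_k = 3/(k**4 + 10*k**3 + 35*k**2 + 50*k + 24) = t_k.

Yes. s_k = \frac{k \left(k^{2} + 6 k + 11\right)}{6 \left(k + 1\right) \left(k + 2\right) \left(k + 3\right)}.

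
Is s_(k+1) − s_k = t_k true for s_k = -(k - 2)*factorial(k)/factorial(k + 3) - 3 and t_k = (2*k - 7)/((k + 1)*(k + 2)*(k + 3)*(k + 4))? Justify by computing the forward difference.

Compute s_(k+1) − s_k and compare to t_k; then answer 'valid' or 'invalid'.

s_(k+1) = -(3*k**3 + 27*k**2 + 79*k + 71)/((k + 2)*(k + 3)*(k + 4))
s_(k+1) − s_k = (2*k - 7)/((k + 1)*(k + 2)*(k + 3)*(k + 4))
(s_(k+1) − s_k) − t_k = 0

valid (s_(k+1) − s_k reduces to t_k)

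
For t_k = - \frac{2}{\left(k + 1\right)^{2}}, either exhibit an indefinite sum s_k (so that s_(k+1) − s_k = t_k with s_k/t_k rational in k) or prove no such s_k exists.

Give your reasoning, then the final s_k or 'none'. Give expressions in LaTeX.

none (Gosper's algorithm certifies no s_k)

The ratio is (k + 1)**2/(k + 2)**2.
Factor: A=k**2 + 2*k + 1; B=k**2 + 4*k + 4; C=1.
Need (k**2 + 2*k + 1)·f(k+1) − (k**2 + 2*k + 1)·f(k) = 1.
d = 0 from the (2,2,0) case.
Put f(k) = c0: A·f(k+1) − B(k−1)·f(k) − C = -1; need -1 = 0 — inconsistent ⇒ no f, not summable.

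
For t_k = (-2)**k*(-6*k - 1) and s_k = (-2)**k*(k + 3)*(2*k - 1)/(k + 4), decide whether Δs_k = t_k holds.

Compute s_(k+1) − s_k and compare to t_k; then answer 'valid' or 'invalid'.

s_(k+1) = (-2)**(k + 1)*(k + 4)*(2*k + 1)/(k + 5)
s_(k+1) − s_k = (-2)**k*(-6*k**3 - 49*k**2 - 102*k - 17)/(k**2 + 9*k + 20)
(s_(k+1) − s_k) − t_k = (-2)**k*(6*k**2 + 27*k + 3)/(k**2 + 9*k + 20)

Invalid: residual (-2)**k*(6*k**2 + 27*k + 3)/(k**2 + 9*k + 20) ≠ 0.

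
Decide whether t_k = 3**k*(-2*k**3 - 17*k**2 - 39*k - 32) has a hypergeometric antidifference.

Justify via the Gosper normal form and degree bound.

Ratio r(k) = 3*(2*k**3 + 23*k**2 + 79*k + 90)/(2*k**3 + 17*k**2 + 39*k + 32).
So A=3 and B=1, with C=k**3 + 17*k**2/2 + 39*k/2 + 16.
Need (3)·f(k+1) − (1)·f(k) = k**3 + 17*k**2/2 + 39*k/2 + 16.
d = 3 from the (0,0,3) case.
Match coefficients ⇒ f(k) = (k**3 + 4*k**2 + 3*k + 4)/2.
So s_k = (B(k−1)f/C)·t_k = ((k**3 + 4*k**2 + 3*k + 4)/(2*k**3 + 17*k**2 + 39*k + 32))·t_k = 3**k*(-k**3 - 4*k**2 - 3*k - 4).
s_(k+1) − s_k = 3**k*(-2*k**3 - 17*k**2 - 39*k - 32) = t_k.

Yes. s_k = 3**k*(-k**3 - 4*k**2 - 3*k - 4).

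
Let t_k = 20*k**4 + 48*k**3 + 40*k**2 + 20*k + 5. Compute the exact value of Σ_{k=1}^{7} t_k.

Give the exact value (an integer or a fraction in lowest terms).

r(k) = (20*k**4 + 128*k**3 + 304*k**2 + 324*k + 133)/(20*k**4 + 48*k**3 + 40*k**2 + 20*k + 5) after simplifying.
Take A(k)=1, B(k)=1, C(k)=k**4 + 12*k**3/5 + 2*k**2 + k + 1/4.
f must satisfy (1)·f(k+1) − (1)·f(k) = k**4 + 12*k**3/5 + 2*k**2 + k + 1/4.
From deg A=0, deg B=0, deg C=4: d=5.
A polynomial solution: f(k) = k*(4*k**4 + 2*k**3 - 4*k**2 + 2*k + 1)/20.
So s_k = (B(k−1)f/C)·t_k = (k*(4*k**4 + 2*k**3 - 4*k**2 + 2*k + 1)/(20*k**4 + 48*k**3 + 40*k**2 + 20*k + 5))·t_k = k*(4*k**4 + 2*k**3 - 4*k**2 + 2*k + 1).
Check: Δs_k = 20*k**4 + 48*k**3 + 40*k**2 + 20*k + 5. ✓
Telescoping: Σ = s_(8) − s_(1) = 137352 − (5) = 137347.

Σ = 137347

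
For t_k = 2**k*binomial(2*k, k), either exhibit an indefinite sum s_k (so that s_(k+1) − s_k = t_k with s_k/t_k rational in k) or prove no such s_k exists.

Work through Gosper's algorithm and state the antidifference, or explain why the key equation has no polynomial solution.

none (Gosper's algorithm certifies no s_k)

Step 1: r(k) = 4*(2*k + 1)/(k + 1).
Normal form (A,B,C) = (8*k + 4, k + 1, 1).
Need (8*k + 4)·f(k+1) − (k)·f(k) = 1.
From deg A=1, deg B=1, deg C=0: d=-1.
d = -1 < 0 ⇒ no nonzero polynomial f; not summable.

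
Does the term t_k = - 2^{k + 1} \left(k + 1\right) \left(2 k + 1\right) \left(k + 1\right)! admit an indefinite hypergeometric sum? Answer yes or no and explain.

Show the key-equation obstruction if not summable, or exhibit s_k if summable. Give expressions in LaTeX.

Yes. s_k = - 2^{k + 1} \left(k - 1\right) \left(k + 1\right)!.

Ratio r(k) = (k + 2)**2*(4*k + 6)/((k + 1)*(2*k + 1)).
So A=2*k + 4 and B=1, with C=k**2 + 3*k/2 + 1/2.
f must satisfy (2*k + 4)·f(k+1) − (1)·f(k) = k**2 + 3*k/2 + 1/2.
deg f ≤ 1 (via 1,0,2).
Coefficient equations give f(k) = (k - 1)/2.
Then R = B(k−1)f/C = (k - 1)/((k + 1)*(2*k + 1)), so s_k = R(k)·t_k = -2**(k + 1)*(k - 1)*factorial(k + 1).
Verify: -2**(k + 1)*(k + 1)*(2*k + 1)*factorial(k + 1) matches t_k.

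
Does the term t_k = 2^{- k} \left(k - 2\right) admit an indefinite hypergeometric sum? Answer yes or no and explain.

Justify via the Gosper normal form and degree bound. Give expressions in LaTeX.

t_(k+1)/t_k = (k - 1)/(2*(k - 2)).
Take A(k)=1/2, B(k)=1, C(k)=k - 2.
Need (1/2)·f(k+1) − (1)·f(k) = k - 2.
Degrees (0,0,1) ⇒ d ≤ 1.
Match coefficients ⇒ f(k) = -2*(k - 1).
Then R = B(k−1)f/C = -2*(k - 1)/(k - 2), so s_k = R(k)·t_k = 2**(1 - k)*(1 - k).
s_(k+1) − s_k = (k - 2)/2**k = t_k.

Yes. s_k = 2^{1 - k} \left(1 - k\right).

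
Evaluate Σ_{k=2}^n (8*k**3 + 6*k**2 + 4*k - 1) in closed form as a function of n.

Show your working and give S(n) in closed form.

S(n) = 2*n**4 + 6*n**3 + 7*n**2 + 2*n - 17

Compute t_(k+1)/t_k: get (8*k**3 + 30*k**2 + 40*k + 17)/(8*k**3 + 6*k**2 + 4*k - 1).
So A=1 and B=1, with C=k**3 + 3*k**2/4 + k/2 - 1/8.
Set up (1)·f(k+1) − (1)·f(k) − (k**3 + 3*k**2/4 + k/2 - 1/8) = 0.
Bound: deg f ≤ 4.
Solving with deg f ≤ 4: f(k) = k*(2*k**3 - 2*k**2 + k - 2)/8.
Then R = B(k−1)f/C = k*(2*k**3 - 2*k**2 + k - 2)/(8*k**3 + 6*k**2 + 4*k - 1), so s_k = R(k)·t_k = k*(2*k**3 - 2*k**2 + k - 2).
Check: Δs_k = 8*k**3 + 6*k**2 + 4*k - 1. ✓
Σ_(k=2)^n t_k = s_(n+1) − s_(2) = (2*n**4 + 6*n**3 + 7*n**2 + 2*n - 1) − (16), i.e. 2*n**4 + 6*n**3 + 7*n**2 + 2*n - 17.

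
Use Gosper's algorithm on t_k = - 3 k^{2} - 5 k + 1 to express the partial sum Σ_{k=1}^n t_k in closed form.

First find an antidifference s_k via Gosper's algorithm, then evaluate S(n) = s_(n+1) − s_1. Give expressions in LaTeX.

S(n) = n \left(- n^{2} - 4 n - 2\right)

r(k) = (3*k**2 + 11*k + 7)/(3*k**2 + 5*k - 1) after simplifying.
Gosper form: A/B · C(k+1)/C(k) with A=1, B=1, C=k**2 + 5*k/3 - 1/3.
Set up (1)·f(k+1) − (1)·f(k) − (k**2 + 5*k/3 - 1/3) = 0.
d = 3 from the (0,0,2) case.
Solving with deg f ≤ 3: f(k) = k*(k**2 + k - 3)/3.
Get s_k = R·t_k = k*(-k**2 - k + 3) with R(k) = B(k−1)f(k)/C(k) = k*(k**2 + k - 3)/(3*k**2 + 5*k - 1).
Verify: -3*k**2 - 5*k + 1 matches t_k.
Σ_(k=1)^n t_k = s_(n+1) − s_(1) = (-n**3 - 4*n**2 - 2*n + 1) − (1), i.e. n*(-n**2 - 4*n - 2).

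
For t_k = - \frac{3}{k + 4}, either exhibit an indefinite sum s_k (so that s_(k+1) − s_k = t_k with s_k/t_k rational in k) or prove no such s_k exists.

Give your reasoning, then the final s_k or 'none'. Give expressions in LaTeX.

not Gosper-summable; s_k does not exist

r(k) = (k + 4)/(k + 5) after simplifying.
So A=k + 4 and B=k + 5, with C=1.
Key eq: (k + 4)·f(k+1) = (k + 4)·f(k) + (1).
deg f ≤ 0 (via 1,1,0).
Put f(k) = c0: A·f(k+1) − B(k−1)·f(k) − C = -1; need -1 = 0 — inconsistent ⇒ no f, not summable.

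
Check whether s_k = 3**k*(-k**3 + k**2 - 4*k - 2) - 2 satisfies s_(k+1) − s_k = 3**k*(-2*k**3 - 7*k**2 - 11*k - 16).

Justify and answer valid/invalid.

s_(k+1) = 3**(k + 1)*(-4*k - (k + 1)**3 + (k + 1)**2 - 6) - 2
s_(k+1) − s_k = 3**k*(-2*k**3 - 7*k**2 - 11*k - 16)
(s_(k+1) − s_k) − t_k = 0

valid (s_(k+1) − s_k reduces to t_k)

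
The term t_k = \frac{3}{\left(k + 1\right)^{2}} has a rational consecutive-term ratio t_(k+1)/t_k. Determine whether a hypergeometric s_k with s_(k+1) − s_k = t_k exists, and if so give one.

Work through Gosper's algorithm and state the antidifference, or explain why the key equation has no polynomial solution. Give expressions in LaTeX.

Step 1: r(k) = (k + 1)**2/(k + 2)**2.
So A=k**2 + 2*k + 1 and B=k**2 + 4*k + 4, with C=1.
Solve (k**2 + 2*k + 1)·f(k+1) − (k**2 + 2*k + 1)·f(k) = 1.
Degrees (2,2,0) ⇒ d ≤ 0.
Write f(k) = c0. Then LHS − RHS = -1, requiring -1 = 0: contradictory. No certificate.

none — t_k is not Gosper-summable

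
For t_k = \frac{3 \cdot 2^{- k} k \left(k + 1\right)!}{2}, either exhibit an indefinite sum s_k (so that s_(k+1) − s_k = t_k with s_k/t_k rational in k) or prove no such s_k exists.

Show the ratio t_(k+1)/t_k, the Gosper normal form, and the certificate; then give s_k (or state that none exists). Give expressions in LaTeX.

t_(k+1)/t_k = (k + 1)*(k + 2)/(2*k).
Normal form (A,B,C) = (k/2 + 1, 1, k).
Solve (k/2 + 1)·f(k+1) − (1)·f(k) = k.
Degrees (1,0,1) ⇒ d ≤ 0.
Solve for f: f(k) = 2 (degree 0 ≤ 0).
Get s_k = R·t_k = 3*factorial(k + 1)/2**k with R(k) = B(k−1)f(k)/C(k) = 2/k.
Δs = 3*k*factorial(k + 1)/(2*2**k), as required.

s_k = 3 \cdot 2^{- k} \left(k + 1\right)!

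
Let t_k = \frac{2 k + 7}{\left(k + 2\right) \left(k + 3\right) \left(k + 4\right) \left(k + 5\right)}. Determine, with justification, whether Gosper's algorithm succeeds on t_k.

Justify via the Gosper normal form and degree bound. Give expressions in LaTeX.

Step 1: r(k) = (k + 2)*(2*k + 9)/((k + 6)*(2*k + 7)).
Normal form (A,B,C) = (k + 2, k + 6, k + 7/2).
Need (k + 2)·f(k+1) − (k + 5)·f(k) = k + 7/2.
From deg A=1, deg B=1, deg C=1: d=3.
Coefficient equations give f(k) = k*(k + 3)*(k + 6)/16.
R(k) = B(k−1)·f(k)/C(k) = k*(k + 3)*(k + 5)*(k + 6)/(8*(2*k + 7)); s_k = R·t_k = k*(k + 6)/(8*(k**2 + 6*k + 8)).
Check: Δs_k = (2*k + 7)/(k**4 + 14*k**3 + 71*k**2 + 154*k + 120). ✓

Yes. s_k = \frac{k \left(k + 6\right)}{8 \left(k^{2} + 6 k + 8\right)}.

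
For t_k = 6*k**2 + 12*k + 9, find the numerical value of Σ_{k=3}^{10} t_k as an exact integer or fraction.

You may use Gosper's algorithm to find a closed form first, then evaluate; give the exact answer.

The ratio is (2*k**2 + 8*k + 9)/(2*k**2 + 4*k + 3).
A = 1, B = 1, C = k**2 + 2*k + 3/2.
f must satisfy (1)·f(k+1) − (1)·f(k) = k**2 + 2*k + 3/2.
d = 3 from the (0,0,2) case.
Solve for f: f(k) = k*(2*k**2 + 3*k + 4)/6 (degree 3 ≤ 3).
R(k) = B(k−1)·f(k)/C(k) = k*(2*k**2 + 3*k + 4)/(3*(2*k**2 + 4*k + 3)); s_k = R·t_k = k*(2*k**2 + 3*k + 4).
Δs = 6*k**2 + 12*k + 9, as required.
Σ_(k=3)^(10) t_k = s_(11) − s_(3) = 3069 − (93) = 2976.

Σ = 2976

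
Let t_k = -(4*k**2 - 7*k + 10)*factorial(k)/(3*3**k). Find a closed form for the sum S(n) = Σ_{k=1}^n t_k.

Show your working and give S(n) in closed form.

S(n) = 3**(-n - 1)*(3**n - 4*n**2*factorial(n) - 5*n*factorial(n) - factorial(n))

t_(k+1)/t_k = (k + 1)*(-7*k + 4*(k + 1)**2 + 3)/(3*(4*k**2 - 7*k + 10)).
Normal form (A,B,C) = (k/3 + 1/3, 1, k**2 - 7*k/4 + 5/2).
f must satisfy (k/3 + 1/3)·f(k+1) − (1)·f(k) = k**2 - 7*k/4 + 5/2.
From deg A=1, deg B=0, deg C=2: d=1.
Solving with deg f ≤ 1: f(k) = 3*(4*k - 3)/4.
Get s_k = R·t_k = -(4*k - 3)*factorial(k)/3**k with R(k) = B(k−1)f(k)/C(k) = 3*(4*k - 3)/(4*k**2 - 7*k + 10).
Check: Δs_k = -(4*k**2 - 7*k + 10)*factorial(k)/(3*3**k). ✓
Σ_(k=1)^n t_k = s_(n+1) − s_(1) = (-3**(-n - 1)*(4*n + 1)*factorial(n + 1)) − (-1/3), i.e. 3**(-n - 1)*(3**n - 4*n**2*factorial(n) - 5*n*factorial(n) - factorial(n)).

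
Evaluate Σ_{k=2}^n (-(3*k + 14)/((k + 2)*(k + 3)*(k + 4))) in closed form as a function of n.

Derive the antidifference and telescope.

Ratio r(k) = (k + 2)*(3*k + 17)/((k + 5)*(3*k + 14)).
Gosper form: A/B · C(k+1)/C(k) with A=k + 2, B=k + 5, C=k + 14/3.
Set up (k + 2)·f(k+1) − (k + 4)·f(k) − (k + 14/3) = 0.
Degrees (1,1,1) ⇒ d ≤ 2.
Solve for f: f(k) = k*(5*k + 16)/9 (degree 2 ≤ 2).
R(k) = B(k−1)·f(k)/C(k) = k*(k + 4)*(5*k + 16)/(3*(3*k + 14)); s_k = R·t_k = k*(-5*k - 16)/(3*(k + 2)*(k + 3)).
Check: Δs_k = (-3*k - 14)/(k**3 + 9*k**2 + 26*k + 24). ✓
Σ_(k=2)^n t_k = s_(n+1) − s_(2) = ((-5*n**2 - 26*n - 21)/(3*(n**2 + 7*n + 12))) − (-13/15), i.e. (-4*n**2 - 13*n + 17)/(5*(n**2 + 7*n + 12)).

S(n) = (-4*n**2 - 13*n + 17)/(5*(n**2 + 7*n + 12))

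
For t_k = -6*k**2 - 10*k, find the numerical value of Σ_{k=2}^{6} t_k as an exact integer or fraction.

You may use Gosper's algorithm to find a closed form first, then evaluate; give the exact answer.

The ratio is (3*k**2 + 11*k + 8)/(k*(3*k + 5)).
Gosper form: A/B · C(k+1)/C(k) with A=1, B=1, C=k**2 + 5*k/3.
Set up (1)·f(k+1) − (1)·f(k) − (k**2 + 5*k/3) = 0.
Degrees (0,0,2) ⇒ d ≤ 3.
Solving with deg f ≤ 3: f(k) = k*(k - 1)*(k + 2)/3.
Then R = B(k−1)f/C = (k - 1)*(k + 2)/(3*k + 5), so s_k = R(k)·t_k = 2*k*(-k**2 - k + 2).
Verify: 2*k*(-3*k - 5) matches t_k.
Telescoping: Σ = s_(7) − s_(2) = -756 − (-16) = -740.

Σ = -740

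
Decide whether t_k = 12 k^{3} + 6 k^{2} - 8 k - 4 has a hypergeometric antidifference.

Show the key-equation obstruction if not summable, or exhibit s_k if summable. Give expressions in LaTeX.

Yes. s_k = k \left(3 k^{3} - 4 k^{2} - 4 k + 1\right).

r(k) = (6*k**3 + 21*k**2 + 20*k + 3)/(6*k**3 + 3*k**2 - 4*k - 2) after simplifying.
Gosper form: A/B · C(k+1)/C(k) with A=1, B=1, C=k**3 + k**2/2 - 2*k/3 - 1/3.
f must satisfy (1)·f(k+1) − (1)·f(k) = k**3 + k**2/2 - 2*k/3 - 1/3.
Degrees (0,0,3) ⇒ d ≤ 4.
Coefficient equations give f(k) = k*(3*k**3 - 4*k**2 - 4*k + 1)/12.
R(k) = B(k−1)·f(k)/C(k) = k*(3*k**3 - 4*k**2 - 4*k + 1)/(2*(2*k + 1)*(3*k**2 - 2)); s_k = R·t_k = k*(3*k**3 - 4*k**2 - 4*k + 1).
s_(k+1) − s_k = 12*k**3 + 6*k**2 - 8*k - 4 = t_k.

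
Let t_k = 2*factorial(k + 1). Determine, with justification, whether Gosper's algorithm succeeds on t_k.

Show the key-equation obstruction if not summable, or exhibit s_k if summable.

No — key equation has no polynomial f.

Compute t_(k+1)/t_k: get k + 2.
Normal form (A,B,C) = (k + 2, 1, 1).
Need (k + 2)·f(k+1) − (1)·f(k) = 1.
Bound: deg f ≤ -1.
deg f ≤ -1 is impossible — no certificate.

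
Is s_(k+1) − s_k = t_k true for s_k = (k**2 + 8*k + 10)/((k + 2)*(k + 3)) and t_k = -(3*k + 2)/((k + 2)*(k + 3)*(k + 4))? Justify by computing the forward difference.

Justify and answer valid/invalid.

s_(k+1) = (8*k + (k + 1)**2 + 18)/((k + 3)*(k + 4))
s_(k+1) − s_k = (-3*k - 2)/(k**3 + 9*k**2 + 26*k + 24)
(s_(k+1) − s_k) − t_k = 0

Valid — Δs_k = t_k.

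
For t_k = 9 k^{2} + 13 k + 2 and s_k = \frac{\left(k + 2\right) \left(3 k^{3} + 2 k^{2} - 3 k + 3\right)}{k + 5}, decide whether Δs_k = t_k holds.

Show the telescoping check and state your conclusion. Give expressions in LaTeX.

Invalid: residual \frac{3 \left(- 6 k^{3} - 56 k^{2} - 70 k - 7\right)}{k^{2} + 11 k + 30} ≠ 0.

s_(k+1) = (k + 3)*(-3*k + 3*(k + 1)**3 + 2*(k + 1)**2)/(k + 6)
s_(k+1) − s_k = (9*k**4 + 94*k**3 + 247*k**2 + 202*k + 39)/(k**2 + 11*k + 30)
(s_(k+1) − s_k) − t_k = 3*(-6*k**3 - 56*k**2 - 70*k - 7)/(k**2 + 11*k + 30)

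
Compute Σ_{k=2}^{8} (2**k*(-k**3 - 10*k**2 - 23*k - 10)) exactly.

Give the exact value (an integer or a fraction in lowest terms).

Σ = -542624

Step 1: r(k) = 2*(k**3 + 13*k**2 + 46*k + 44)/(k**3 + 10*k**2 + 23*k + 10).
Normal form (A,B,C) = (2, 1, k**3 + 10*k**2 + 23*k + 10).
Solve (2)·f(k+1) − (1)·f(k) = k**3 + 10*k**2 + 23*k + 10.
Degrees (0,0,3) ⇒ d ≤ 3.
Coefficient equations give f(k) = (k + 1)*(k**2 + 3*k - 2).
Certificate R = B(k−1)f/C = (k + 1)*(k**2 + 3*k - 2)/(k**3 + 10*k**2 + 23*k + 10) gives s_k = 2**k*(-k**3 - 4*k**2 - k + 2).
Δs = 2**k*(-k**3 - 10*k**2 - 23*k - 10), as required.
Evaluate s at k=9 and k=2: -542720 and -96; difference -542624.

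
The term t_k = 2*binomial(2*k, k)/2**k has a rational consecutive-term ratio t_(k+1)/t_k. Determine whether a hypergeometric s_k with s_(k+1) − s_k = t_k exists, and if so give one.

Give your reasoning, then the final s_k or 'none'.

r(k) = (2*k + 1)/(k + 1) after simplifying.
So A=2*k + 1 and B=k + 1, with C=1.
Key eq: (2*k + 1)·f(k+1) = (k)·f(k) + (1).
d = -1 from the (1,1,0) case.
d = -1 < 0 ⇒ no nonzero polynomial f; not summable.

no hypergeometric antidifference exists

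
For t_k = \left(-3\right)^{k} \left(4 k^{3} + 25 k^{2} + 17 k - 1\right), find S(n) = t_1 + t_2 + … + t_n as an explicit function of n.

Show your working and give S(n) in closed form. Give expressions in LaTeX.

S(n) = 3 \left(-3\right)^{n} n \left(n^{2} + 7 n + 7\right)

t_(k+1)/t_k = 3*(-4*k**3 - 37*k**2 - 79*k - 45)/(4*k**3 + 25*k**2 + 17*k - 1).
Factor: A=-3; B=1; C=k**3 + 25*k**2/4 + 17*k/4 - 1/4.
Key eq: (-3)·f(k+1) = (1)·f(k) + (k**3 + 25*k**2/4 + 17*k/4 - 1/4).
deg f ≤ 3 (via 0,0,3).
A polynomial solution: f(k) = -(k - 1)*(k**2 + 5*k + 1)/4.
Certificate R = B(k−1)f/C = -(k - 1)*(k**2 + 5*k + 1)/(4*k**3 + 25*k**2 + 17*k - 1) gives s_k = (-3)**k*(-k**3 - 4*k**2 + 4*k + 1).
Verify: (-3)**k*(4*k**3 + 25*k**2 + 17*k - 1) matches t_k.
Telescope: S(n) = s_(n+1) − s_(1) = 3*(-3)**n*n*(n**2 + 7*n + 7) − (0) = 3*(-3)**n*n*(n**2 + 7*n + 7).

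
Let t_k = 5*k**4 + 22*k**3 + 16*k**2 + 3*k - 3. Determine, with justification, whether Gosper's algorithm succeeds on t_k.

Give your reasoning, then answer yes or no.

Yes. s_k = k*(k**4 + 3*k**3 - 4*k**2 - k - 2).

Step 1: r(k) = (5*k**4 + 42*k**3 + 112*k**2 + 121*k + 43)/(5*k**4 + 22*k**3 + 16*k**2 + 3*k - 3).
Normal form (A,B,C) = (1, 1, k**4 + 22*k**3/5 + 16*k**2/5 + 3*k/5 - 3/5).
Need (1)·f(k+1) − (1)·f(k) = k**4 + 22*k**3/5 + 16*k**2/5 + 3*k/5 - 3/5.
deg f ≤ 5 (via 0,0,4).
Solving with deg f ≤ 5: f(k) = k*(k**4 + 3*k**3 - 4*k**2 - k - 2)/5.
Then R = B(k−1)f/C = k*(k**4 + 3*k**3 - 4*k**2 - k - 2)/(5*k**4 + 22*k**3 + 16*k**2 + 3*k - 3), so s_k = R(k)·t_k = k*(k**4 + 3*k**3 - 4*k**2 - k - 2).
Δs = 5*k**4 + 22*k**3 + 16*k**2 + 3*k - 3, as required.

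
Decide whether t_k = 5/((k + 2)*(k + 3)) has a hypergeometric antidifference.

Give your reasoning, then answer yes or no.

Yes. s_k = 5*k/(2*(k + 2)).

r(k) = (k + 2)/(k + 4) after simplifying.
Factor: A=k + 2; B=k + 4; C=1.
Set up (k + 2)·f(k+1) − (k + 3)·f(k) − (1) = 0.
Bound: deg f ≤ 1.
Solve for f: f(k) = k/2 (degree 1 ≤ 1).
R(k) = B(k−1)·f(k)/C(k) = k*(k + 3)/2; s_k = R·t_k = 5*k/(2*(k + 2)).
Check: Δs_k = 5/(k**2 + 5*k + 6). ✓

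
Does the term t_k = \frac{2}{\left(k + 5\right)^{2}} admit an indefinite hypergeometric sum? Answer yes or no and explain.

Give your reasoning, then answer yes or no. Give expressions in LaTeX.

Compute t_(k+1)/t_k: get (k + 5)**2/(k + 6)**2.
Gosper form: A/B · C(k+1)/C(k) with A=k**2 + 10*k + 25, B=k**2 + 12*k + 36, C=1.
Solve (k**2 + 10*k + 25)·f(k+1) − (k**2 + 10*k + 25)·f(k) = 1.
d = 0 from the (2,2,0) case.
f = c0 ⇒ A·f(k+1) − B(k−1)·f(k) − C = -1. The system {-1 = 0} is inconsistent; no antidifference.

No; the coefficient equations for f are inconsistent.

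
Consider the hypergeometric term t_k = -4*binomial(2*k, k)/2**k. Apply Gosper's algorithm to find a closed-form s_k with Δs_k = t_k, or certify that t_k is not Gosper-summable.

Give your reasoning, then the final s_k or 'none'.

none (Gosper's algorithm certifies no s_k)

t_(k+1)/t_k = (2*k + 1)/(k + 1).
Take A(k)=2*k + 1, B(k)=k + 1, C(k)=1.
Need (2*k + 1)·f(k+1) − (k)·f(k) = 1.
d = -1 from the (1,1,0) case.
Negative degree bound (-1): no f exists, t_k not Gosper-summable.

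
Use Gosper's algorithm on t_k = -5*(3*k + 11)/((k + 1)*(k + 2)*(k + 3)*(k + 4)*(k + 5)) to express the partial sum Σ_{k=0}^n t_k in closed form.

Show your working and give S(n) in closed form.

S(n) = 5*(-n**3 - 10*n**2 - 31*n - 22)/(8*(n**3 + 10*n**2 + 31*n + 30))

Compute t_(k+1)/t_k: get (k + 1)*(3*k + 14)/((k + 6)*(3*k + 11)).
Factor: A=k + 1; B=k + 6; C=k + 11/3.
Set up (k + 1)·f(k+1) − (k + 5)·f(k) − (k + 11/3) = 0.
Degrees (1,1,1) ⇒ d ≤ 4.
Coefficient equations give f(k) = k*(k + 3)*(k**2 + 7*k + 14)/24.
Get s_k = R·t_k = 5*k*(-k**2 - 7*k - 14)/(8*(k**3 + 7*k**2 + 14*k + 8)) with R(k) = B(k−1)f(k)/C(k) = k*(k + 3)*(k + 5)*(k**2 + 7*k + 14)/(8*(3*k + 11)).
Check: Δs_k = 5*(-3*k - 11)/(k**5 + 15*k**4 + 85*k**3 + 225*k**2 + 274*k + 120). ✓
Σ_(k=0)^n t_k = s_(n+1) − s_(0) = (5*(-n**3 - 10*n**2 - 31*n - 22)/(8*(n**3 + 10*n**2 + 31*n + 30))) − (0), i.e. 5*(-n**3 - 10*n**2 - 31*n - 22)/(8*(n**3 + 10*n**2 + 31*n + 30)).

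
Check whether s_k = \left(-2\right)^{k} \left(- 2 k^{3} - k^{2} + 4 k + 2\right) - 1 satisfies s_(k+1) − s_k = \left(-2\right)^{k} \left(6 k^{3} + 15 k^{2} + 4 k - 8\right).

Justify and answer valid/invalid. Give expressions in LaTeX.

valid; difference matches t_k

s_(k+1) = (-2)**(k + 1)*(4*k - 2*(k + 1)**3 - (k + 1)**2 + 6) - 1
s_(k+1) − s_k = (-2)**k*(6*k**3 + 15*k**2 + 4*k - 8)
(s_(k+1) − s_k) − t_k = 0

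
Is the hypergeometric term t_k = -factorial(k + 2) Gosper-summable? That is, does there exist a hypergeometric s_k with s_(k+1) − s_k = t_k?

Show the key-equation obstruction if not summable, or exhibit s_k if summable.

No — negative degree bound, so no certificate f.

Ratio r(k) = k + 3.
Factor: A=k + 3; B=1; C=1.
Solve (k + 3)·f(k+1) − (1)·f(k) = 1.
deg f ≤ -1 (via 1,0,0).
Bound -1 < 0, so the key equation has no polynomial solution.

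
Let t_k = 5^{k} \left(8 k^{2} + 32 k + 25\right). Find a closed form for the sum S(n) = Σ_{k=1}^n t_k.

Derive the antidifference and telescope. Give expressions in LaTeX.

Ratio r(k) = 5*(8*k**2 + 48*k + 65)/(8*k**2 + 32*k + 25).
Gosper form: A/B · C(k+1)/C(k) with A=5, B=1, C=k**2 + 4*k + 25/8.
Solve (5)·f(k+1) − (1)·f(k) = k**2 + 4*k + 25/8.
From deg A=0, deg B=0, deg C=2: d=2.
A polynomial solution: f(k) = k*(2*k + 3)/8.
Then R = B(k−1)f/C = k*(2*k + 3)/(8*k**2 + 32*k + 25), so s_k = R(k)·t_k = 5**k*k*(2*k + 3).
Verify: 5**k*(8*k**2 + 32*k + 25) matches t_k.
s_(n+1) = 5**(n + 1)*(2*n**2 + 7*n + 5) and s_(1) = 25, so S(n) = 10*5**n*n**2 + 35*5**n*n + 25*5**n - 25.

S(n) = 10 \cdot 5^{n} n^{2} + 35 \cdot 5^{n} n + 25 \cdot 5^{n} - 25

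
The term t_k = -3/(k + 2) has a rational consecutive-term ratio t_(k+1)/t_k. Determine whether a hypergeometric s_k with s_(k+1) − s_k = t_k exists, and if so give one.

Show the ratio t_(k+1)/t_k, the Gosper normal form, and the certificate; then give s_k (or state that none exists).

Ratio r(k) = (k + 2)/(k + 3).
Gosper form: A/B · C(k+1)/C(k) with A=k + 2, B=k + 3, C=1.
Solve (k + 2)·f(k+1) − (k + 2)·f(k) = 1.
deg f ≤ 0 (via 1,1,0).
f = c0 ⇒ A·f(k+1) − B(k−1)·f(k) − C = -1. The system {-1 = 0} is inconsistent; no antidifference.

none (Gosper's algorithm certifies no s_k)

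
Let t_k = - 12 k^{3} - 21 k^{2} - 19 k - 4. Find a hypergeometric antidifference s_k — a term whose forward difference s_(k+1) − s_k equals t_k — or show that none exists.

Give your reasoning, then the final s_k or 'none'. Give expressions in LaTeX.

s_k = k \left(- 3 k^{3} - k^{2} - 2 k + 2\right)

Step 1: r(k) = (12*k**3 + 57*k**2 + 97*k + 56)/(12*k**3 + 21*k**2 + 19*k + 4).
Normal form (A,B,C) = (1, 1, k**3 + 7*k**2/4 + 19*k/12 + 1/3).
Need (1)·f(k+1) − (1)·f(k) = k**3 + 7*k**2/4 + 19*k/12 + 1/3.
d = 4 from the (0,0,3) case.
Match coefficients ⇒ f(k) = k*(3*k**3 + k**2 + 2*k - 2)/12.
Get s_k = R·t_k = k*(-3*k**3 - k**2 - 2*k + 2) with R(k) = B(k−1)f(k)/C(k) = k*(3*k**3 + k**2 + 2*k - 2)/(12*k**3 + 21*k**2 + 19*k + 4).
Verify: -12*k**3 - 21*k**2 - 19*k - 4 matches t_k.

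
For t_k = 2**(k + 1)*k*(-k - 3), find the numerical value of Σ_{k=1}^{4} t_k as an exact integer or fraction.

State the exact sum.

Σ = -1280

Step 1: r(k) = 2*(k + 1)*(k + 4)/(k*(k + 3)).
Gosper form: A/B · C(k+1)/C(k) with A=2, B=1, C=k**2 + 3*k.
Solve (2)·f(k+1) − (1)·f(k) = k**2 + 3*k.
deg f ≤ 2 (via 0,0,2).
Match coefficients ⇒ f(k) = k*(k - 1).
R(k) = B(k−1)·f(k)/C(k) = (k - 1)/(k + 3); s_k = R·t_k = 2**(k + 1)*k*(1 - k).
Verify: 2**(k + 1)*k*(-k - 3) matches t_k.
Telescoping: Σ = s_(5) − s_(1) = -1280 − (0) = -1280.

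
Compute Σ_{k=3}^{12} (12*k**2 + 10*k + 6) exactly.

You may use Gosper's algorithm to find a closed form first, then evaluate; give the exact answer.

Step 1: r(k) = (6*k**2 + 17*k + 14)/(6*k**2 + 5*k + 3).
Gosper form: A/B · C(k+1)/C(k) with A=1, B=1, C=k**2 + 5*k/6 + 1/2.
f must satisfy (1)·f(k+1) − (1)·f(k) = k**2 + 5*k/6 + 1/2.
d = 3 from the (0,0,2) case.
Coefficient equations give f(k) = k*(4*k**2 - k + 3)/12.
So s_k = (B(k−1)f/C)·t_k = (k*(4*k**2 - k + 3)/(2*(6*k**2 + 5*k + 3)))·t_k = k*(4*k**2 - k + 3).
Verify: 12*k**2 + 10*k + 6 matches t_k.
Evaluate s at k=13 and k=3: 8658 and 108; difference 8550.

Σ = 8550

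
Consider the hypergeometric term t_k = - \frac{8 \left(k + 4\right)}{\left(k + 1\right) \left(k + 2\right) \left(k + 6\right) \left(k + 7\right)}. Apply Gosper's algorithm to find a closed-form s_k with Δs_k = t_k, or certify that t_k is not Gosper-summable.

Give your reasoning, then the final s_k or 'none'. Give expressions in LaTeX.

Step 1: r(k) = (k + 1)*(k + 5)*(k + 6)/((k + 3)*(k + 4)*(k + 8)).
So A=k + 1 and B=k + 8, with C=k**4 + 16*k**3 + 95*k**2 + 248*k + 240.
Key eq: (k + 1)·f(k+1) = (k + 7)·f(k) + (k**4 + 16*k**3 + 95*k**2 + 248*k + 240).
Degrees (1,1,4) ⇒ d ≤ 6.
Solving with deg f ≤ 6: f(k) = k*(k + 2)*(k + 3)*(k + 4)*(k + 5)*(k + 7)/12.
So s_k = (B(k−1)f/C)·t_k = (k*(k + 2)*(k + 7)**2/(12*(k + 4)))·t_k = 2*k*(-k - 7)/(3*(k**2 + 7*k + 6)).
Verify: 8*(-k - 4)/(k**4 + 16*k**3 + 83*k**2 + 152*k + 84) matches t_k.

s_k = \frac{2 k \left(- k - 7\right)}{3 \left(k^{2} + 7 k + 6\right)}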